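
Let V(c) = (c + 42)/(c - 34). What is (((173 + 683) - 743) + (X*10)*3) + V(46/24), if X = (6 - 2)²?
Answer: 227778/385 ≈ 591.63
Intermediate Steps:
X = 16 (X = 4² = 16)
V(c) = (42 + c)/(-34 + c)
(((173 + 683) - 743) + (X*10)*3) + V(46/24) = (((173 + 683) - 743) + (16*10)*3) + (42 + 46/24)/(-34 + 46/24) = ((856 - 743) + 160*3) + (42 + 46*(1/24))/(-34 + 46*(1/24)) = (113 + 480) + (42 + 23/12)/(-34 + 23/12) = 593 + (527/12)/(-385/12) = 593 - 12/385*527/12 = 593 - 527/385 = 227778/385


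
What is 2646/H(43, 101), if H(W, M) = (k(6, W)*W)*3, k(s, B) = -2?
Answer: -441/43 ≈ -10.256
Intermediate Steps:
H(W, M) = -6*W (H(W, M) = -2*W*3 = -6*W)
2646/H(43, 101) = 2646/((-6*43)) = 2646/(-258) = 2646*(-1/258) = -441/43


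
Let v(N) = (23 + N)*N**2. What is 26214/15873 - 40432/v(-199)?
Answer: 347249025/209528891 ≈ 1.6573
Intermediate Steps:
v(N) = N**2*(23 + N)
26214/15873 - 40432/v(-199) = 26214/15873 - 40432*1/(39601*(23 - 199)) = 26214*(1/15873) - 40432/(39601*(-176)) = 8738/5291 - 40432/(-6969776) = 8738/5291 - 40432*(-1/6969776) = 8738/5291 + 2527/435611 = 347249025/209528891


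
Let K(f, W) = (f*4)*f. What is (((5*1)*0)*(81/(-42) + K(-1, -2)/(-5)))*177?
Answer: 0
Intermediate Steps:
K(f, W) = 4*f**2 (K(f, W) = (4*f)*f = 4*f**2)
(((5*1)*0)*(81/(-42) + K(-1, -2)/(-5)))*177 = (((5*1)*0)*(81/(-42) + (4*(-1)**2)/(-5)))*177 = ((5*0)*(81*(-1/42) + (4*1)*(-1/5)))*177 = (0*(-27/14 + 4*(-1/5)))*177 = (0*(-27/14 - 4/5))*177 = (0*(-191/70))*177 = 0*177 = 0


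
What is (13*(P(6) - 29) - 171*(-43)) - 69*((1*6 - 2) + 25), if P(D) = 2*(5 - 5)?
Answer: 4975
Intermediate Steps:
P(D) = 0 (P(D) = 2*0 = 0)
(13*(P(6) - 29) - 171*(-43)) - 69*((1*6 - 2) + 25) = (13*(0 - 29) - 171*(-43)) - 69*((1*6 - 2) + 25) = (13*(-29) + 7353) - 69*((6 - 2) + 25) = (-377 + 7353) - 69*(4 + 25) = 6976 - 69*29 = 6976 - 2001 = 4975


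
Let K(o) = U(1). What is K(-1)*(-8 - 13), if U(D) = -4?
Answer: 84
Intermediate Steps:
K(o) = -4
K(-1)*(-8 - 13) = -4*(-8 - 13) = -4*(-21) = 84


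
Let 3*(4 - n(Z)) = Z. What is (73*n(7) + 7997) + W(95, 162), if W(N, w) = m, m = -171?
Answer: 23843/3 ≈ 7947.7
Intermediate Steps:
n(Z) = 4 - Z/3
W(N, w) = -171
(73*n(7) + 7997) + W(95, 162) = (73*(4 - ⅓*7) + 7997) - 171 = (73*(4 - 7/3) + 7997) - 171 = (73*(5/3) + 7997) - 171 = (365/3 + 7997) - 171 = 24356/3 - 171 = 23843/3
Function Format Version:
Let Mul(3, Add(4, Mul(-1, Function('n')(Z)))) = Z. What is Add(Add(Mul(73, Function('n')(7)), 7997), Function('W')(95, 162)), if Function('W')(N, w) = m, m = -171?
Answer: Rational(23843, 3) ≈ 7947.7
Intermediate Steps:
Function('n')(Z) = Add(4, Mul(Rational(-1, 3), Z))
Function('W')(N, w) = -171
Add(Add(Mul(73, Function('n')(7)), 7997), Function('W')(95, 162)) = Add(Add(Mul(73, Add(4, Mul(Rational(-1, 3), 7))), 7997), -171) = Add(Add(Mul(73, Add(4, Rational(-7, 3))), 7997), -171) = Add(Add(Mul(73, Rational(5, 3)), 7997), -171) = Add(Add(Rational(365, 3), 7997), -171) = Add(Rational(24356, 3), -171) = Rational(23843, 3)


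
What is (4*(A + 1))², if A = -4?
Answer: 144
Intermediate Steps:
(4*(A + 1))² = (4*(-4 + 1))² = (4*(-3))² = (-12)² = 144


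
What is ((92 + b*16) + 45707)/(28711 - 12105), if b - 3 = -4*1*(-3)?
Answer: 46039/16606 ≈ 2.7724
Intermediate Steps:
b = 15 (b = 3 - 4*1*(-3) = 3 - 4*(-3) = 3 + 12 = 15)
((92 + b*16) + 45707)/(28711 - 12105) = ((92 + 15*16) + 45707)/(28711 - 12105) = ((92 + 240) + 45707)/16606 = (332 + 45707)*(1/16606) = 46039*(1/16606) = 46039/16606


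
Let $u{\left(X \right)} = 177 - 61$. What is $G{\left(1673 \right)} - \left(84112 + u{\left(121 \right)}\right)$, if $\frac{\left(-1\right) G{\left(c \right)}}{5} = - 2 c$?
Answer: $-67498$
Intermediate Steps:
$u{\left(X \right)} = 116$ ($u{\left(X \right)} = 177 - 61 = 116$)
$G{\left(c \right)} = 10 c$ ($G{\left(c \right)} = - 5 \left(- 2 c\right) = 10 c$)
$G{\left(1673 \right)} - \left(84112 + u{\left(121 \right)}\right) = 10 \cdot 1673 - 84228 = 16730 - 84228 = -67498$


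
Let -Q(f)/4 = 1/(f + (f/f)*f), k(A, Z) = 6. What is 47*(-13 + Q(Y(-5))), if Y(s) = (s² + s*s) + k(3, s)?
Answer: -17155/28 ≈ -612.68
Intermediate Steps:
Y(s) = 6 + 2*s² (Y(s) = (s² + s*s) + 6 = (s² + s²) + 6 = 2*s² + 6 = 6 + 2*s²)
Q(f) = -2/f (Q(f) = -4/(f + (f/f)*f) = -4/(f + 1*f) = -4/(f + f) = -4*1/(2*f) = -2/f)
47*(-13 + Q(Y(-5))) = 47*(-13 - 2/(6 + 2*(-5)²)) = 47*(-13 - 2/(6 + 2*25)) = 47*(-13 - 2/(6 + 50)) = 47*(-13 - 2/56) = 47*(-13 - 2*1/56) = 47*(-13 - 1/28) = 47*(-365/28) = -17155/28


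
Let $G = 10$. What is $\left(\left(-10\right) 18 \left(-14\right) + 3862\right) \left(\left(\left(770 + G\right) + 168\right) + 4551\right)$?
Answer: $35094618$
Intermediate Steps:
$\left(\left(-10\right) 18 \left(-14\right) + 3862\right) \left(\left(\left(770 + G\right) + 168\right) + 4551\right) = \left(\left(-10\right) 18 \left(-14\right) + 3862\right) \left(\left(\left(770 + 10\right) + 168\right) + 4551\right) = \left(\left(-180\right) \left(-14\right) + 3862\right) \left(\left(780 + 168\right) + 4551\right) = \left(2520 + 3862\right) \left(948 + 4551\right) = 6382 \cdot 5499 = 35094618$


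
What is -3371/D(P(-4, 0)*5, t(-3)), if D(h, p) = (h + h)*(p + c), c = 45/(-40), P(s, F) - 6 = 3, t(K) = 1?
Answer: 13484/45 ≈ 299.64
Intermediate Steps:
P(s, F) = 9 (P(s, F) = 6 + 3 = 9)
c = -9/8 (c = 45*(-1/40) = -9/8 ≈ -1.1250)
D(h, p) = 2*h*(-9/8 + p) (D(h, p) = (h + h)*(p - 9/8) = (2*h)*(-9/8 + p) = 2*h*(-9/8 + p))
-3371/D(P(-4, 0)*5, t(-3)) = -3371*4/(45*(-9 + 8*1)) = -3371*4/(45*(-9 + 8)) = -3371/((¼)*45*(-1)) = -3371/(-45/4) = -3371*(-4/45) = 13484/45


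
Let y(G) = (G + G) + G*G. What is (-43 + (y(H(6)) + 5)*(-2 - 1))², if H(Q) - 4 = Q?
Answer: 174724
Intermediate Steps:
H(Q) = 4 + Q
y(G) = G² + 2*G (y(G) = 2*G + G² = G² + 2*G)
(-43 + (y(H(6)) + 5)*(-2 - 1))² = (-43 + ((4 + 6)*(2 + (4 + 6)) + 5)*(-2 - 1))² = (-43 + (10*(2 + 10) + 5)*(-3))² = (-43 + (10*12 + 5)*(-3))² = (-43 + (120 + 5)*(-3))² = (-43 + 125*(-3))² = (-43 - 375)² = (-418)² = 174724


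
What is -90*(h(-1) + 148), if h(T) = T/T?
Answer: -13410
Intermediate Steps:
h(T) = 1
-90*(h(-1) + 148) = -90*(1 + 148) = -90*149 = -13410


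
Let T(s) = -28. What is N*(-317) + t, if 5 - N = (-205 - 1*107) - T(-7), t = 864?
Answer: -90749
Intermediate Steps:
N = 289 (N = 5 - ((-205 - 1*107) - 1*(-28)) = 5 - ((-205 - 107) + 28) = 5 - (-312 + 28) = 5 - 1*(-284) = 5 + 284 = 289)
N*(-317) + t = 289*(-317) + 864 = -91613 + 864 = -90749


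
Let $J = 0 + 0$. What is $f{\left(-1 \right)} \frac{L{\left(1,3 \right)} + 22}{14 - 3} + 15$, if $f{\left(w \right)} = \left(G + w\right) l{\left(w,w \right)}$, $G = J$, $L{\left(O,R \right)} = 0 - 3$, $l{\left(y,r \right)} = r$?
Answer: $\frac{184}{11} \approx 16.727$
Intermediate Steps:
$L{\left(O,R \right)} = -3$
$J = 0$
$G = 0$
$f{\left(w \right)} = w^{2}$ ($f{\left(w \right)} = \left(0 + w\right) w = w w = w^{2}$)
$f{\left(-1 \right)} \frac{L{\left(1,3 \right)} + 22}{14 - 3} + 15 = \left(-1\right)^{2} \frac{-3 + 22}{14 - 3} + 15 = 1 \cdot \frac{19}{11} + 15 = \frac{19}{11} + 15 = \frac{184}{11}$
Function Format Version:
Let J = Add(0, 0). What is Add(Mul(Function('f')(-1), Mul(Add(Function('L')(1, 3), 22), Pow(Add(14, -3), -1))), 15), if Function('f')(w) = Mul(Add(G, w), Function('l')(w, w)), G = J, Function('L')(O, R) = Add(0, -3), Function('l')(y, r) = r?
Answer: Rational(184, 11) ≈ 16.727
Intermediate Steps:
Function('L')(O, R) = -3
J = 0
G = 0
Function('f')(w) = Pow(w, 2) (Function('f')(w) = Mul(Add(0, w), w) = Mul(w, w) = Pow(w, 2))
Add(Mul(Function('f')(-1), Mul(Add(Function('L')(1, 3), 22), Pow(Add(14, -3), -1))), 15) = Add(Mul(Pow(-1, 2), Mul(Add(-3, 22), Pow(Add(14, -3), -1))), 15) = Add(Mul(1, Mul(19, Pow(11, -1))), 15) = Add(Mul(1, Mul(19, Rational(1, 11))), 15) = Add(Mul(1, Rational(19, 11)), 15) = Add(Rational(19, 11), 15) = Rational(184, 11)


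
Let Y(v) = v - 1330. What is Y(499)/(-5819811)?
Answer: 277/1939937 ≈ 0.00014279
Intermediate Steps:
Y(v) = -1330 + v
Y(499)/(-5819811) = (-1330 + 499)/(-5819811) = -831*(-1/5819811) = 277/1939937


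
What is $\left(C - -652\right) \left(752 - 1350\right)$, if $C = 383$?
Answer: $-618930$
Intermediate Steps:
$\left(C - -652\right) \left(752 - 1350\right) = \left(383 - -652\right) \left(752 - 1350\right) = \left(383 + 652\right) \left(-598\right) = 1035 \left(-598\right) = -618930$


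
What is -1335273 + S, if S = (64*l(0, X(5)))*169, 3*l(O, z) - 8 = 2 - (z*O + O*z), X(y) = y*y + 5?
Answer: -3897659/3 ≈ -1.2992e+6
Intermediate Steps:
X(y) = 5 + y² (X(y) = y² + 5 = 5 + y²)
l(O, z) = 10/3 - 2*O*z/3 (l(O, z) = 8/3 + (2 - (z*O + O*z))/3 = 8/3 + (2 - (O*z + O*z))/3 = 8/3 + (2 - 2*O*z)/3 = 8/3 + (⅔ - 2*O*z/3) = 10/3 - 2*O*z/3)
S = 108160/3 (S = (64*(10/3 - ⅔*0*(5 + 5²)))*169 = (64*(10/3 - ⅔*0*(5 + 25)))*169 = (64*(10/3 - ⅔*0*30))*169 = (64*(10/3 + 0))*169 = (64*(10/3))*169 = (640/3)*169 = 108160/3 ≈ 36053.)
-1335273 + S = -1335273 + 108160/3 = -3897659/3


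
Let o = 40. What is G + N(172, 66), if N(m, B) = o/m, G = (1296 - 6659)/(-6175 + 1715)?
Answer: 275209/191780 ≈ 1.4350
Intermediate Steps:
G = 5363/4460 (G = -5363/(-4460) = -5363*(-1/4460) = 5363/4460 ≈ 1.2025)
N(m, B) = 40/m
G + N(172, 66) = 5363/4460 + 40/172 = 5363/4460 + 40*(1/172) = 5363/4460 + 10/43 = 275209/191780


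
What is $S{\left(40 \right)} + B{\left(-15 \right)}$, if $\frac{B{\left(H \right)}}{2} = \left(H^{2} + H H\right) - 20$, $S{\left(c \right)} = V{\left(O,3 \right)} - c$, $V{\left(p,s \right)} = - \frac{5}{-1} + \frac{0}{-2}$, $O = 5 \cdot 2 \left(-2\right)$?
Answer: $825$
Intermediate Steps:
$O = -20$ ($O = 10 \left(-2\right) = -20$)
$V{\left(p,s \right)} = 5$ ($V{\left(p,s \right)} = \left(-5\right) \left(-1\right) + 0 \left(- \frac{1}{2}\right) = 5 + 0 = 5$)
$S{\left(c \right)} = 5 - c$
$B{\left(H \right)} = -40 + 4 H^{2}$ ($B{\left(H \right)} = 2 \left(\left(H^{2} + H H\right) - 20\right) = 2 \left(\left(H^{2} + H^{2}\right) - 20\right) = 2 \left(2 H^{2} - 20\right) = 2 \left(-20 + 2 H^{2}\right) = -40 + 4 H^{2}$)
$S{\left(40 \right)} + B{\left(-15 \right)} = \left(5 - 40\right) - \left(40 - 4 \left(-15\right)^{2}\right) = \left(5 - 40\right) + \left(-40 + 4 \cdot 225\right) = -35 + \left(-40 + 900\right) = -35 + 860 = 825$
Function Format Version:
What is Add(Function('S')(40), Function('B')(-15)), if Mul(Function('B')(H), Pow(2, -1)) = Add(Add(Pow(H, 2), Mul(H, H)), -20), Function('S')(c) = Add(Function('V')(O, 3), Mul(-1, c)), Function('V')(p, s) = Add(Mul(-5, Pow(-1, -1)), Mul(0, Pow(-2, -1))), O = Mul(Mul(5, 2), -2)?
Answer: 825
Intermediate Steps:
O = -20 (O = Mul(10, -2) = -20)
Function('V')(p, s) = 5 (Function('V')(p, s) = Add(Mul(-5, -1), Mul(0, Rational(-1, 2))) = Add(5, 0) = 5)
Function('S')(c) = Add(5, Mul(-1, c))
Function('B')(H) = Add(-40, Mul(4, Pow(H, 2))) (Function('B')(H) = Mul(2, Add(Add(Pow(H, 2), Mul(H, H)), -20)) = Mul(2, Add(Add(Pow(H, 2), Pow(H, 2)), -20)) = Mul(2, Add(Mul(2, Pow(H, 2)), -20)) = Mul(2, Add(-20, Mul(2, Pow(H, 2)))) = Add(-40, Mul(4, Pow(H, 2))))
Add(Function('S')(40), Function('B')(-15)) = Add(Add(5, Mul(-1, 40)), Add(-40, Mul(4, Pow(-15, 2)))) = Add(Add(5, -40), Add(-40, Mul(4, 225))) = Add(-35, Add(-40, 900)) = Add(-35, 860) = 825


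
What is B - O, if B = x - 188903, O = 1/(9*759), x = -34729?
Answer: -1527630193/6831 ≈ -2.2363e+5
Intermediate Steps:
O = 1/6831 ≈ 0.00014639
B = -223632 (B = -34729 - 188903 = -223632)
B - O = -223632 - 1*1/6831 = -223632 - 1/6831 = -1527630193/6831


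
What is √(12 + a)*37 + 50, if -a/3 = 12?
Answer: 50 + 74*I*√6 ≈ 50.0 + 181.26*I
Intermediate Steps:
a = -36 (a = -3*12 = -36)
√(12 + a)*37 + 50 = √(12 - 36)*37 + 50 = √(-24)*37 + 50 = (2*I*√6)*37 + 50 = 74*I*√6 + 50 = 50 + 74*I*√6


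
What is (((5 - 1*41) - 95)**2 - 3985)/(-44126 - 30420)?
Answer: -6588/37273 ≈ -0.17675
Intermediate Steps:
(((5 - 1*41) - 95)**2 - 3985)/(-44126 - 30420) = (((5 - 41) - 95)**2 - 3985)/(-74546) = ((-36 - 95)**2 - 3985)*(-1/74546) = ((-131)**2 - 3985)*(-1/74546) = (17161 - 3985)*(-1/74546) = 13176*(-1/74546) = -6588/37273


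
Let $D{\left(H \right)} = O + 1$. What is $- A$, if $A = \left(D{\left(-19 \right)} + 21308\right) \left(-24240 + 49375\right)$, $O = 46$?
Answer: $-536757925$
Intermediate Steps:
$D{\left(H \right)} = 47$ ($D{\left(H \right)} = 46 + 1 = 47$)
$A = 536757925$ ($A = \left(47 + 21308\right) \left(-24240 + 49375\right) = 21355 \cdot 25135 = 536757925$)
$- A = \left(-1\right) 536757925 = -536757925$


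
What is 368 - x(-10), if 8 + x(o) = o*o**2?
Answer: 1376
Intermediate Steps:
x(o) = -8 + o**3 (x(o) = -8 + o*o**2 = -8 + o**3)
368 - x(-10) = 368 - (-8 + (-10)**3) = 368 - (-8 - 1000) = 368 - 1*(-1008) = 368 + 1008 = 1376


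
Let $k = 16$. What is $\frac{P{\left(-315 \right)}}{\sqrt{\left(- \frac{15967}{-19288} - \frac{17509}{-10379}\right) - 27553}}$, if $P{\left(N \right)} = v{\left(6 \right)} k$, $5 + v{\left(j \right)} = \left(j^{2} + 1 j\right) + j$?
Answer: $- \frac{1376 i \sqrt{276028979182902395398}}{5515335822971} \approx - 4.145 i$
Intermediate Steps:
$v{\left(j \right)} = -5 + j^{2} + 2 j$ ($v{\left(j \right)} = -5 + \left(\left(j^{2} + 1 j\right) + j\right) = -5 + \left(\left(j^{2} + j\right) + j\right) = -5 + \left(\left(j + j^{2}\right) + j\right) = -5 + \left(j^{2} + 2 j\right) = -5 + j^{2} + 2 j$)
$P{\left(N \right)} = 688$ ($P{\left(N \right)} = \left(-5 + 6^{2} + 2 \cdot 6\right) 16 = \left(-5 + 36 + 12\right) 16 = 43 \cdot 16 = 688$)
$\frac{P{\left(-315 \right)}}{\sqrt{\left(- \frac{15967}{-19288} - \frac{17509}{-10379}\right) - 27553}} = \frac{688}{\sqrt{\left(- \frac{15967}{-19288} - \frac{17509}{-10379}\right) - 27553}} = \frac{688}{\sqrt{\left(\left(-15967\right) \left(- \frac{1}{19288}\right) - - \frac{17509}{10379}\right) - 27553}} = \frac{688}{\sqrt{\left(\frac{15967}{19288} + \frac{17509}{10379}\right) - 27553}} = \frac{688}{\sqrt{\frac{503435085}{200190152} - 27553}} = \frac{688}{\sqrt{- \frac{5515335822971}{200190152}}} = \frac{688}{\frac{1}{100095076} i \sqrt{276028979182902395398}} = 688 \left(- \frac{2 i \sqrt{276028979182902395398}}{5515335822971}\right) = - \frac{1376 i \sqrt{276028979182902395398}}{5515335822971}$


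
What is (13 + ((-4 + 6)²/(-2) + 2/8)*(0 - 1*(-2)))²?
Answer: 361/4 ≈ 90.250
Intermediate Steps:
(13 + ((-4 + 6)²/(-2) + 2/8)*(0 - 1*(-2)))² = (13 + (2²*(-½) + 2*(⅛))*(0 + 2))² = (13 + (4*(-½) + ¼)*2)² = (13 + (-2 + ¼)*2)² = (13 - 7/4*2)² = (13 - 7/2)² = (19/2)² = 361/4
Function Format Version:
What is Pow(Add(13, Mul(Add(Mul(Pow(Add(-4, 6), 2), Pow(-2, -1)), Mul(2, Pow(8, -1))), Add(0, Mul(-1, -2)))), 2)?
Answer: Rational(361, 4) ≈ 90.250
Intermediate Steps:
Pow(Add(13, Mul(Add(Mul(Pow(Add(-4, 6), 2), Pow(-2, -1)), Mul(2, Pow(8, -1))), Add(0, Mul(-1, -2)))), 2) = Pow(Add(13, Mul(Add(Mul(Pow(2, 2), Rational(-1, 2)), Mul(2, Rational(1, 8))), Add(0, 2))), 2) = Pow(Add(13, Mul(Add(Mul(4, Rational(-1, 2)), Rational(1, 4)), 2)), 2) = Pow(Add(13, Mul(Add(-2, Rational(1, 4)), 2)), 2) = Pow(Add(13, Mul(Rational(-7, 4), 2)), 2) = Pow(Add(13, Rational(-7, 2)), 2) = Pow(Rational(19, 2), 2) = Rational(361, 4)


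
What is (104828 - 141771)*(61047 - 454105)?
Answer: 14520741694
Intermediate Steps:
(104828 - 141771)*(61047 - 454105) = -36943*(-393058) = 14520741694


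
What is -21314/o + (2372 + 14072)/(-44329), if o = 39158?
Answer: -794371229/867917491 ≈ -0.91526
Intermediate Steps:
-21314/o + (2372 + 14072)/(-44329) = -21314/39158 + (2372 + 14072)/(-44329) = -21314*1/39158 + 16444*(-1/44329) = -10657/19579 - 16444/44329 = -794371229/867917491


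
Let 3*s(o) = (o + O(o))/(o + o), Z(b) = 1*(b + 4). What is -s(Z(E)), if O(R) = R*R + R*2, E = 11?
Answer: -3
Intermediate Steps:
Z(b) = 4 + b (Z(b) = 1*(4 + b) = 4 + b)
O(R) = R² + 2*R
s(o) = (o + o*(2 + o))/(6*o) (s(o) = ((o + o*(2 + o))/(o + o))/3 = ((o + o*(2 + o))/((2*o)))/3 = ((o + o*(2 + o))*(1/(2*o)))/3 = ((o + o*(2 + o))/(2*o))/3 = (o + o*(2 + o))/(6*o))
-s(Z(E)) = -(½ + (4 + 11)/6) = -(½ + (⅙)*15) = -(½ + 5/2) = -1*3 = -3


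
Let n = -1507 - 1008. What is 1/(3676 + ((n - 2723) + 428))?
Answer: -1/1134 ≈ -0.00088183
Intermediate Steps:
n = -2515
1/(3676 + ((n - 2723) + 428)) = 1/(3676 + ((-2515 - 2723) + 428)) = 1/(3676 + (-5238 + 428)) = 1/(3676 - 4810) = 1/(-1134) = -1/1134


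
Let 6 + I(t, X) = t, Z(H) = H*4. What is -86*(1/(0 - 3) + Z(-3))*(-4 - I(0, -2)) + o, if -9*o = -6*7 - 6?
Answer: 6380/3 ≈ 2126.7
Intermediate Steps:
Z(H) = 4*H
o = 16/3 (o = -(-6*7 - 6)/9 = -(-42 - 6)/9 = -1/9*(-48) = 16/3 ≈ 5.3333)
I(t, X) = -6 + t
-86*(1/(0 - 3) + Z(-3))*(-4 - I(0, -2)) + o = -86*(1/(0 - 3) + 4*(-3))*(-4 - (-6 + 0)) + 16/3 = -86*(1/(-3) - 12)*(-4 - 1*(-6)) + 16/3 = -86*(-1/3 - 12)*(-4 + 6) + 16/3 = -(-3182)*2/3 + 16/3 = -86*(-74/3) + 16/3 = 6364/3 + 16/3 = 6380/3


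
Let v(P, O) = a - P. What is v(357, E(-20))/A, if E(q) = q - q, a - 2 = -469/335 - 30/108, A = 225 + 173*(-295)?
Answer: 32101/4572900 ≈ 0.0070198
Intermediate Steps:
A = -50810 (A = 225 - 51035 = -50810)
a = 29/90 (a = 2 + (-469/335 - 30/108) = 2 + (-469*1/335 - 30*1/108) = 2 + (-7/5 - 5/18) = 2 - 151/90 = 29/90 ≈ 0.32222)
E(q) = 0
v(P, O) = 29/90 - P
v(357, E(-20))/A = (29/90 - 1*357)/(-50810) = (29/90 - 357)*(-1/50810) = -32101/90*(-1/50810) = 32101/4572900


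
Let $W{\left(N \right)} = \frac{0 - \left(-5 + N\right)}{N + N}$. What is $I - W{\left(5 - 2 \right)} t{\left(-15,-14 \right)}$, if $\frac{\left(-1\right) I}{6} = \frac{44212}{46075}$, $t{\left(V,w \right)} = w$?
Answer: $- \frac{150766}{138225} \approx -1.0907$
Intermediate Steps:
$I = - \frac{265272}{46075}$ ($I = - 6 \cdot \frac{44212}{46075} = - 6 \cdot 44212 \cdot \frac{1}{46075} = \left(-6\right) \frac{44212}{46075} = - \frac{265272}{46075} \approx -5.7574$)
$W{\left(N \right)} = \frac{5 - N}{2 N}$
$I - W{\left(5 - 2 \right)} t{\left(-15,-14 \right)} = - \frac{265272}{46075} - \frac{5 - \left(5 - 2\right)}{2 \left(5 - 2\right)} \left(-14\right) = - \frac{265272}{46075} - \frac{5 - 3}{2 \cdot 3} \left(-14\right) = - \frac{265272}{46075} - \frac{1}{2} \cdot \frac{1}{3} \left(5 - 3\right) \left(-14\right) = - \frac{265272}{46075} - \frac{1}{2} \cdot \frac{1}{3} \cdot 2 \left(-14\right) = - \frac{265272}{46075} - \frac{1}{3} \left(-14\right) = - \frac{265272}{46075} - - \frac{14}{3} = - \frac{265272}{46075} + \frac{14}{3} = - \frac{150766}{138225}$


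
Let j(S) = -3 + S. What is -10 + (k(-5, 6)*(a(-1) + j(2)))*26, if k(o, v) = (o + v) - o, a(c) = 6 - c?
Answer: 926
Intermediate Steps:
k(o, v) = v
-10 + (k(-5, 6)*(a(-1) + j(2)))*26 = -10 + (6*((6 - 1*(-1)) + (-3 + 2)))*26 = -10 + (6*((6 + 1) - 1))*26 = -10 + (6*(7 - 1))*26 = -10 + (6*6)*26 = -10 + 36*26 = -10 + 936 = 926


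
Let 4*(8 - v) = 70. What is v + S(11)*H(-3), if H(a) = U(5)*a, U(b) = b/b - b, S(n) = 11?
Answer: 245/2 ≈ 122.50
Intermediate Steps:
U(b) = 1 - b
v = -19/2 (v = 8 - 1/4*70 = 8 - 35/2 = -19/2 ≈ -9.5000)
H(a) = -4*a (H(a) = (1 - 1*5)*a = (1 - 5)*a = -4*a)
v + S(11)*H(-3) = -19/2 + 11*(-4*(-3)) = -19/2 + 11*12 = -19/2 + 132 = 245/2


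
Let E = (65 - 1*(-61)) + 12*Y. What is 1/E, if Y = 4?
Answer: 1/174 ≈ 0.0057471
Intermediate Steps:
E = 174 (E = (65 - 1*(-61)) + 12*4 = (65 + 61) + 48 = 126 + 48 = 174)
1/E = 1/174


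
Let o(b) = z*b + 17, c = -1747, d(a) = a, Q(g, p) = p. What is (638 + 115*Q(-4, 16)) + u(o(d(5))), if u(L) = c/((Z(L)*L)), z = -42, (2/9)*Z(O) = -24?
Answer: 51649685/20844 ≈ 2477.9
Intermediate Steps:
Z(O) = -108 (Z(O) = (9/2)*(-24) = -108)
o(b) = 17 - 42*b (o(b) = -42*b + 17 = 17 - 42*b)
u(L) = 1747/(108*L) (u(L) = -1747*(-1/(108*L)) = -(-1747)/(108*L) = 1747/(108*L))
(638 + 115*Q(-4, 16)) + u(o(d(5))) = (638 + 115*16) + 1747/(108*(17 - 42*5)) = (638 + 1840) + 1747/(108*(17 - 210)) = 2478 + (1747/108)/(-193) = 2478 + (1747/108)*(-1/193) = 2478 - 1747/20844 = 51649685/20844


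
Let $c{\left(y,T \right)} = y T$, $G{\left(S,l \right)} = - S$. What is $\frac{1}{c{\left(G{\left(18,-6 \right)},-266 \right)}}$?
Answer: $\frac{1}{4788} \approx 0.00020886$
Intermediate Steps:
$c{\left(y,T \right)} = T y$
$\frac{1}{c{\left(G{\left(18,-6 \right)},-266 \right)}} = \frac{1}{\left(-266\right) \left(\left(-1\right) 18\right)} = \frac{1}{\left(-266\right) \left(-18\right)} = \frac{1}{4788}$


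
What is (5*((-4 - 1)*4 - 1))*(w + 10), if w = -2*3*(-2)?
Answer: -2310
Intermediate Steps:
w = 12 (w = -6*(-2) = 12)
(5*((-4 - 1)*4 - 1))*(w + 10) = (5*((-4 - 1)*4 - 1))*(12 + 10) = (5*(-5*4 - 1))*22 = (5*(-20 - 1))*22 = (5*(-21))*22 = -105*22 = -2310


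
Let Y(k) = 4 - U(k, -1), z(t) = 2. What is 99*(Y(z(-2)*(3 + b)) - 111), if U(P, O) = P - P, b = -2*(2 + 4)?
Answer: -10593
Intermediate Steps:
b = -12 (b = -2*6 = -12)
U(P, O) = 0
Y(k) = 4 (Y(k) = 4 - 1*0 = 4 + 0 = 4)
99*(Y(z(-2)*(3 + b)) - 111) = 99*(4 - 111) = 99*(-107) = -10593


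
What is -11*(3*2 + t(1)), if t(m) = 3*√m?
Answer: -99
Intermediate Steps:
-11*(3*2 + t(1)) = -11*(3*2 + 3*√1) = -11*(6 + 3*1) = -11*(6 + 3) = -11*9 = -99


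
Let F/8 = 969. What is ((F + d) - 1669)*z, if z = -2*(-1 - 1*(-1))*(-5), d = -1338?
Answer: 0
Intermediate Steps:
F = 7752 (F = 8*969 = 7752)
z = 0 (z = -2*(-1 + 1)*(-5) = -2*0*(-5) = 0*(-5) = 0)
((F + d) - 1669)*z = ((7752 - 1338) - 1669)*0 = (6414 - 1669)*0 = 4745*0 = 0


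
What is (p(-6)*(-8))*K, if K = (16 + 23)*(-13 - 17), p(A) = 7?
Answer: 65520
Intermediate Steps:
K = -1170 (K = 39*(-30) = -1170)
(p(-6)*(-8))*K = (7*(-8))*(-1170) = -56*(-1170) = 65520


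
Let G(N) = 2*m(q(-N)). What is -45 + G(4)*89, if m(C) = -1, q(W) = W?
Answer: -223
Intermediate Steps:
G(N) = -2 (G(N) = 2*(-1) = -2)
-45 + G(4)*89 = -45 - 2*89 = -45 - 178 = -223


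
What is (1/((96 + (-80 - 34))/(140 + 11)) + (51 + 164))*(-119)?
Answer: -442561/18 ≈ -24587.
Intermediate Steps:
(1/((96 + (-80 - 34))/(140 + 11)) + (51 + 164))*(-119) = (1/((96 - 114)/151) + 215)*(-119) = (1/(-18*1/151) + 215)*(-119) = (1/(-18/151) + 215)*(-119) = (-151/18 + 215)*(-119) = (3719/18)*(-119) = -442561/18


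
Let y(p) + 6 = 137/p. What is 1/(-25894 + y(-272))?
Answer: -272/7044937 ≈ -3.8609e-5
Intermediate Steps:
y(p) = -6 + 137/p
1/(-25894 + y(-272)) = 1/(-25894 + (-6 + 137/(-272))) = 1/(-25894 + (-6 + 137*(-1/272))) = 1/(-25894 + (-6 - 137/272)) = 1/(-25894 - 1769/272) = 1/(-7044937/272) = -272/7044937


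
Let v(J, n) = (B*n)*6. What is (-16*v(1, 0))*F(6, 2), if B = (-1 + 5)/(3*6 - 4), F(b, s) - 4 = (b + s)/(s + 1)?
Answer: 0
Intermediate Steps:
F(b, s) = 4 + (b + s)/(1 + s) (F(b, s) = 4 + (b + s)/(s + 1) = 4 + (b + s)/(1 + s))
B = 2/7 (B = 4/(18 - 4) = 4/14 = 4*(1/14) = 2/7 ≈ 0.28571)
v(J, n) = 12*n/7 (v(J, n) = (2*n/7)*6 = 12*n/7)
(-16*v(1, 0))*F(6, 2) = (-192*0/7)*((4 + 6 + 5*2)/(1 + 2)) = (-16*0)*((4 + 6 + 10)/3) = 0*((⅓)*20) = 0*(20/3) = 0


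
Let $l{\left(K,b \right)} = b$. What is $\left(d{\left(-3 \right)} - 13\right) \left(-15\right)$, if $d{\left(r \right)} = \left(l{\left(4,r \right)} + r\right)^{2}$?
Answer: $-345$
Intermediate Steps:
$d{\left(r \right)} = 4 r^{2}$ ($d{\left(r \right)} = \left(r + r\right)^{2} = \left(2 r\right)^{2} = 4 r^{2}$)
$\left(d{\left(-3 \right)} - 13\right) \left(-15\right) = \left(4 \left(-3\right)^{2} - 13\right) \left(-15\right) = \left(4 \cdot 9 - 13\right) \left(-15\right) = \left(36 - 13\right) \left(-15\right) = 23 \left(-15\right) = -345$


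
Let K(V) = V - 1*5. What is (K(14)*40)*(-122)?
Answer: -43920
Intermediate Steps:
K(V) = -5 + V (K(V) = V - 5 = -5 + V)
(K(14)*40)*(-122) = ((-5 + 14)*40)*(-122) = (9*40)*(-122) = 360*(-122) = -43920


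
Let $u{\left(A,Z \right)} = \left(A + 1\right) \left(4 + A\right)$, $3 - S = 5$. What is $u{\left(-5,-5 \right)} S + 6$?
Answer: $-2$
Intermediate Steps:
$S = -2$ ($S = 3 - 5 = -2$)
$u{\left(A,Z \right)} = \left(1 + A\right) \left(4 + A\right)$
$u{\left(-5,-5 \right)} S + 6 = \left(4 + \left(-5\right)^{2} + 5 \left(-5\right)\right) \left(-2\right) + 6 = \left(4 + 25 - 25\right) \left(-2\right) + 6 = 4 \left(-2\right) + 6 = -8 + 6 = -2$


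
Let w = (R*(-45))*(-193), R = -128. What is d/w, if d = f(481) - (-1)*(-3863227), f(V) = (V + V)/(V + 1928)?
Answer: 9306512881/2678037120 ≈ 3.4751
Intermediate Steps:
f(V) = 2*V/(1928 + V) (f(V) = (2*V)/(1928 + V) = 2*V/(1928 + V))
w = -1111680 (w = -128*(-45)*(-193) = 5760*(-193) = -1111680)
d = -9306512881/2409 (d = 2*481/(1928 + 481) - (-1)*(-3863227) = 2*481/2409 - 1*3863227 = 2*481*(1/2409) - 3863227 = 962/2409 - 3863227 = -9306512881/2409 ≈ -3.8632e+6)
d/w = -9306512881/2409/(-1111680) = -9306512881/2409*(-1/1111680) = 9306512881/2678037120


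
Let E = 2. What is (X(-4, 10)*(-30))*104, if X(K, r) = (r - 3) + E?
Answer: -28080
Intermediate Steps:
X(K, r) = -1 + r (X(K, r) = (r - 3) + 2 = (-3 + r) + 2 = -1 + r)
(X(-4, 10)*(-30))*104 = ((-1 + 10)*(-30))*104 = (9*(-30))*104 = -270*104 = -28080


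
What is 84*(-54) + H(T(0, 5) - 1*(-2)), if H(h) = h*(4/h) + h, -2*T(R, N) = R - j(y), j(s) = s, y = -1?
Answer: -9061/2 ≈ -4530.5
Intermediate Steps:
T(R, N) = -1/2 - R/2 (T(R, N) = -(R - 1*(-1))/2 = -(R + 1)/2 = -(1 + R)/2 = -1/2 - R/2)
H(h) = 4 + h
84*(-54) + H(T(0, 5) - 1*(-2)) = 84*(-54) + (4 + ((-1/2 - 1/2*0) - 1*(-2))) = -4536 + (4 + ((-1/2 + 0) + 2)) = -4536 + (4 + (-1/2 + 2)) = -4536 + (4 + 3/2) = -4536 + 11/2 = -9061/2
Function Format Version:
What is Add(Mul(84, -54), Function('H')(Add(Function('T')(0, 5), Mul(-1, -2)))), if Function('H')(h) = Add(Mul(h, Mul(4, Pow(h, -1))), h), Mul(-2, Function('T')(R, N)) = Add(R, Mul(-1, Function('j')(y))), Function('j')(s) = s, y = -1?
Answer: Rational(-9061, 2) ≈ -4530.5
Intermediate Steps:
Function('T')(R, N) = Add(Rational(-1, 2), Mul(Rational(-1, 2), R)) (Function('T')(R, N) = Mul(Rational(-1, 2), Add(R, Mul(-1, -1))) = Mul(Rational(-1, 2), Add(R, 1)) = Mul(Rational(-1, 2), Add(1, R)) = Add(Rational(-1, 2), Mul(Rational(-1, 2), R)))
Function('H')(h) = Add(4, h)
Add(Mul(84, -54), Function('H')(Add(Function('T')(0, 5), Mul(-1, -2)))) = Add(Mul(84, -54), Add(4, Add(Add(Rational(-1, 2), Mul(Rational(-1, 2), 0)), Mul(-1, -2)))) = Add(-4536, Add(4, Add(Add(Rational(-1, 2), 0), 2))) = Add(-4536, Add(4, Add(Rational(-1, 2), 2))) = Add(-4536, Add(4, Rational(3, 2))) = Add(-4536, Rational(11, 2)) = Rational(-9061, 2)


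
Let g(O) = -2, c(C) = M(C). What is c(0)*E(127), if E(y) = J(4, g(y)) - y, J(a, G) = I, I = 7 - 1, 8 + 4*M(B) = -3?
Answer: 1331/4 ≈ 332.75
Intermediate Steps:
M(B) = -11/4 (M(B) = -2 + (¼)*(-3) = -2 - ¾ = -11/4)
c(C) = -11/4
I = 6
J(a, G) = 6
E(y) = 6 - y
c(0)*E(127) = -11*(6 - 1*127)/4 = -11*(6 - 127)/4 = -11/4*(-121) = 1331/4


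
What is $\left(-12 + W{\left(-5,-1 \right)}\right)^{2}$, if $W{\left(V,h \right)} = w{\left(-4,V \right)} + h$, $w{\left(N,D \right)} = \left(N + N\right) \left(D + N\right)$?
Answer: $3481$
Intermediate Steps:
$w{\left(N,D \right)} = 2 N \left(D + N\right)$
$W{\left(V,h \right)} = 32 + h - 8 V$ ($W{\left(V,h \right)} = 2 \left(-4\right) \left(V - 4\right) + h = 2 \left(-4\right) \left(-4 + V\right) + h = \left(32 - 8 V\right) + h = 32 + h - 8 V$)
$\left(-12 + W{\left(-5,-1 \right)}\right)^{2} = \left(-12 - -71\right)^{2} = \left(-12 + \left(32 - 1 + 40\right)\right)^{2} = \left(-12 + 71\right)^{2} = 59^{2} = 3481$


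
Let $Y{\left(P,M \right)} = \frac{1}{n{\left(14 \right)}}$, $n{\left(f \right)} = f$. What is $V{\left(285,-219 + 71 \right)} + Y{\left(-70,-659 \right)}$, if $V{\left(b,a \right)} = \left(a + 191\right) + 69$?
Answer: $\frac{1569}{14} \approx 112.07$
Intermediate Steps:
$V{\left(b,a \right)} = 260 + a$ ($V{\left(b,a \right)} = \left(191 + a\right) + 69 = 260 + a$)
$Y{\left(P,M \right)} = \frac{1}{14}$
$V{\left(285,-219 + 71 \right)} + Y{\left(-70,-659 \right)} = \left(260 + \left(-219 + 71\right)\right) + \frac{1}{14} = \left(260 - 148\right) + \frac{1}{14} = 112 + \frac{1}{14} = \frac{1569}{14}$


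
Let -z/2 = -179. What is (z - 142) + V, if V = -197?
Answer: 19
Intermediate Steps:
z = 358 (z = -2*(-179) = 358)
(z - 142) + V = (358 - 142) - 197 = 216 - 197 = 19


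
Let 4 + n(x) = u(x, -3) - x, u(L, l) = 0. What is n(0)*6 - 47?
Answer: -71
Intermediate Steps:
n(x) = -4 - x (n(x) = -4 + (0 - x) = -4 - x)
n(0)*6 - 47 = (-4 - 1*0)*6 - 47 = (-4 + 0)*6 - 47 = -4*6 - 47 = -24 - 47 = -71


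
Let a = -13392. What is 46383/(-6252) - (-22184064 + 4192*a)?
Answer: 163225800091/2084 ≈ 7.8323e+7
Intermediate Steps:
46383/(-6252) - (-22184064 + 4192*a) = 46383/(-6252) - 4192/(1/(-13392 - 5292)) = 46383*(-1/6252) - 4192/(1/(-18684)) = -15461/2084 - 4192/(-1/18684) = -15461/2084 - 4192*(-18684) = -15461/2084 + 78323328 = 163225800091/2084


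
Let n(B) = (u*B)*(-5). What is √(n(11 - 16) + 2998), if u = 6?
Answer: 2*√787 ≈ 56.107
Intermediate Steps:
n(B) = -30*B (n(B) = (6*B)*(-5) = -30*B)
√(n(11 - 16) + 2998) = √(-30*(11 - 16) + 2998) = √(-30*(-5) + 2998) = √(150 + 2998) = √3148 = 2*√787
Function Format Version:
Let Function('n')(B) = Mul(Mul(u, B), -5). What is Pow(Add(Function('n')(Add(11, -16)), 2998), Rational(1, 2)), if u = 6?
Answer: Mul(2, Pow(787, Rational(1, 2))) ≈ 56.107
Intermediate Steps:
Function('n')(B) = Mul(-30, B) (Function('n')(B) = Mul(Mul(6, B), -5) = Mul(-30, B))
Pow(Add(Function('n')(Add(11, -16)), 2998), Rational(1, 2)) = Pow(Add(Mul(-30, Add(11, -16)), 2998), Rational(1, 2)) = Pow(Add(Mul(-30, -5), 2998), Rational(1, 2)) = Pow(Add(150, 2998), Rational(1, 2)) = Pow(3148, Rational(1, 2)) = Mul(2, Pow(787, Rational(1, 2)))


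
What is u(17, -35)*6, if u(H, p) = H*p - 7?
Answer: -3612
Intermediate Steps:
u(H, p) = -7 + H*p
u(17, -35)*6 = (-7 + 17*(-35))*6 = (-7 - 595)*6 = -602*6 = -3612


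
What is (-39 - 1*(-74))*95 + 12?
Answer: 3337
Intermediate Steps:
(-39 - 1*(-74))*95 + 12 = (-39 + 74)*95 + 12 = 35*95 + 12 = 3325 + 12 = 3337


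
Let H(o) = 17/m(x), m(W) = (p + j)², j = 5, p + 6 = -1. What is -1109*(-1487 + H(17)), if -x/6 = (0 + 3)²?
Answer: 6577479/4 ≈ 1.6444e+6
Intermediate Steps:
p = -7 (p = -6 - 1 = -7)
x = -54 (x = -6*(0 + 3)² = -6*3² = -6*9 = -54)
m(W) = 4 (m(W) = (-7 + 5)² = (-2)² = 4)
H(o) = 17/4
-1109*(-1487 + H(17)) = -1109*(-1487 + 17/4) = -1109*(-5931/4) = 6577479/4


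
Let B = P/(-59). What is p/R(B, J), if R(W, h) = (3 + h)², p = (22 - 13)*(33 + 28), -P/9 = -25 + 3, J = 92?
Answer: 549/9025 ≈ 0.060831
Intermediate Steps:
P = 198 (P = -9*(-25 + 3) = -9*(-22) = 198)
B = -198/59 (B = 198/(-59) = 198*(-1/59) = -198/59 ≈ -3.3559)
p = 549 (p = 9*61 = 549)
p/R(B, J) = 549/((3 + 92)²) = 549/(95²) = 549/9025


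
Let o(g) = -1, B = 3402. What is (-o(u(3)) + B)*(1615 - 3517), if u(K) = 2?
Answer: -6472506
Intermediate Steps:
(-o(u(3)) + B)*(1615 - 3517) = (-1*(-1) + 3402)*(1615 - 3517) = (1 + 3402)*(-1902) = 3403*(-1902) = -6472506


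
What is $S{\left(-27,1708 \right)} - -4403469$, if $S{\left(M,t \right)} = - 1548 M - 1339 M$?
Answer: $4481418$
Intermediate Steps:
$S{\left(M,t \right)} = - 2887 M$
$S{\left(-27,1708 \right)} - -4403469 = \left(-2887\right) \left(-27\right) - -4403469 = 77949 + 4403469 = 4481418$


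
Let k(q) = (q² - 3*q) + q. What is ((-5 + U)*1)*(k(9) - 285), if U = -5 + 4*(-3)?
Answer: 4884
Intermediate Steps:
U = -17 (U = -5 - 12 = -17)
k(q) = q² - 2*q
((-5 + U)*1)*(k(9) - 285) = ((-5 - 17)*1)*(9*(-2 + 9) - 285) = (-22*1)*(9*7 - 285) = -22*(63 - 285) = -22*(-222) = 4884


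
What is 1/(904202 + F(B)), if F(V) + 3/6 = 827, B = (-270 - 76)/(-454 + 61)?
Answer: 2/1810057 ≈ 1.1049e-6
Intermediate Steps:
B = 346/393 (B = -346/(-393) = -346*(-1/393) = 346/393 ≈ 0.88041)
F(V) = 1653/2 (F(V) = -½ + 827 = 1653/2)
1/(904202 + F(B)) = 1/(904202 + 1653/2) = 1/(1810057/2) = 2/1810057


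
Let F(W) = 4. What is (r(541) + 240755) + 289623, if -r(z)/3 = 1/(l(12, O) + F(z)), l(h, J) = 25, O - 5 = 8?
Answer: 15380959/29 ≈ 5.3038e+5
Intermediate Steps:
O = 13 (O = 5 + 8 = 13)
r(z) = -3/29 (r(z) = -3/(25 + 4) = -3/29)
(r(541) + 240755) + 289623 = (-3/29 + 240755) + 289623 = 6981892/29 + 289623 = 15380959/29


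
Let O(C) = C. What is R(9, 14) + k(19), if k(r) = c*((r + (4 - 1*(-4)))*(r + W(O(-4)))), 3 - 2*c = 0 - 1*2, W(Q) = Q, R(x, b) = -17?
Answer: 1991/2 ≈ 995.50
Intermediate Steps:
c = 5/2 (c = 3/2 - (0 - 1*2)/2 = 3/2 - (0 - 2)/2 = 3/2 - ½*(-2) = 3/2 + 1 = 5/2 ≈ 2.5000)
k(r) = 5*(-4 + r)*(8 + r)/2 (k(r) = 5*((r + (4 - 1*(-4)))*(r - 4))/2 = 5*((r + (4 + 4))*(-4 + r))/2 = 5*((r + 8)*(-4 + r))/2 = 5*((8 + r)*(-4 + r))/2 = 5*((-4 + r)*(8 + r))/2 = 5*(-4 + r)*(8 + r)/2)
R(9, 14) + k(19) = -17 + (-80 + 10*19 + (5/2)*19²) = -17 + (-80 + 190 + (5/2)*361) = -17 + (-80 + 190 + 1805/2) = -17 + 2025/2 = 1991/2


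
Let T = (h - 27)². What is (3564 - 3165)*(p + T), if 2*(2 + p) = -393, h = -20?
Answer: 1604379/2 ≈ 8.0219e+5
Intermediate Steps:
T = 2209 (T = (-20 - 27)² = (-47)² = 2209)
p = -397/2 (p = -2 + (½)*(-393) = -2 - 393/2 = -397/2 ≈ -198.50)
(3564 - 3165)*(p + T) = (3564 - 3165)*(-397/2 + 2209) = 399*(4021/2) = 1604379/2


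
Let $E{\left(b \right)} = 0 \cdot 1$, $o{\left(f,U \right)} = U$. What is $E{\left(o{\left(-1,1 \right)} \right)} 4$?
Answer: $0$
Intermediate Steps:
$E{\left(b \right)} = 0$
$E{\left(o{\left(-1,1 \right)} \right)} 4 = 0 \cdot 4 = 0$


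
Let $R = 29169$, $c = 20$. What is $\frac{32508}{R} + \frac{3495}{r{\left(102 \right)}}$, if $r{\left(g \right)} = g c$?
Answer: $\frac{178055}{62968} \approx 2.8277$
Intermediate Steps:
$r{\left(g \right)} = 20 g$ ($r{\left(g \right)} = g 20 = 20 g$)
$\frac{32508}{R} + \frac{3495}{r{\left(102 \right)}} = \frac{32508}{29169} + \frac{3495}{20 \cdot 102} = 32508 \cdot \frac{1}{29169} + \frac{3495}{2040} = \frac{516}{463} + 3495 \cdot \frac{1}{2040} = \frac{516}{463} + \frac{233}{136} = \frac{178055}{62968}$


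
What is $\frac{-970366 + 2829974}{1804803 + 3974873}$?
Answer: $\frac{464902}{1444919} \approx 0.32175$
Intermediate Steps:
$\frac{-970366 + 2829974}{1804803 + 3974873} = \frac{1859608}{5779676} = 1859608 \cdot \frac{1}{5779676} = \frac{464902}{1444919}$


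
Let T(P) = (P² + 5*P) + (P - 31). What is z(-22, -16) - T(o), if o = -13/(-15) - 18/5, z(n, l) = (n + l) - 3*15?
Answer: -9691/225 ≈ -43.071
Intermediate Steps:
z(n, l) = -45 + l + n (z(n, l) = (l + n) - 45 = -45 + l + n)
o = -41/15 (o = -13*(-1/15) - 18*⅕ = 13/15 - 18/5 = -41/15 ≈ -2.7333)
T(P) = -31 + P² + 6*P (T(P) = (P² + 5*P) + (-31 + P) = -31 + P² + 6*P)
z(-22, -16) - T(o) = (-45 - 16 - 22) - (-31 + (-41/15)² + 6*(-41/15)) = -83 - (-31 + 1681/225 - 82/5) = -83 - 1*(-8984/225) = -83 + 8984/225 = -9691/225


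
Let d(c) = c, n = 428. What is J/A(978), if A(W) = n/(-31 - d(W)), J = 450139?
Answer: -454190251/428 ≈ -1.0612e+6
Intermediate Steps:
A(W) = 428/(-31 - W)
J/A(978) = 450139/((-428/(31 + 978))) = 450139/((-428/1009)) = 450139/((-428*1/1009)) = 450139/(-428/1009) = 450139*(-1009/428) = -454190251/428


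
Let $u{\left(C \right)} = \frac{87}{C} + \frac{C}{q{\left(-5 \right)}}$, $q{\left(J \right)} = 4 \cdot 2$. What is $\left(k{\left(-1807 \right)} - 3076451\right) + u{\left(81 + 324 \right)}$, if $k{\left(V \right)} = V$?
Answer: $- \frac{3324463733}{1080} \approx -3.0782 \cdot 10^{6}$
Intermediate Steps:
$q{\left(J \right)} = 8$
$u{\left(C \right)} = \frac{87}{C} + \frac{C}{8}$
$\left(k{\left(-1807 \right)} - 3076451\right) + u{\left(81 + 324 \right)} = \left(-1807 - 3076451\right) + \left(\frac{87}{81 + 324} + \frac{81 + 324}{8}\right) = -3078258 + \left(\frac{87}{405} + \frac{1}{8} \cdot 405\right) = -3078258 + \left(87 \cdot \frac{1}{405} + \frac{405}{8}\right) = -3078258 + \left(\frac{29}{135} + \frac{405}{8}\right) = -3078258 + \frac{54907}{1080} = - \frac{3324463733}{1080}$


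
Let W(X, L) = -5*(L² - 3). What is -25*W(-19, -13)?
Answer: 20750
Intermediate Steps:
W(X, L) = 15 - 5*L² (W(X, L) = -5*(-3 + L²) = 15 - 5*L²)
-25*W(-19, -13) = -25*(15 - 5*(-13)²) = -25*(15 - 5*169) = -25*(15 - 845) = -25*(-830) = 20750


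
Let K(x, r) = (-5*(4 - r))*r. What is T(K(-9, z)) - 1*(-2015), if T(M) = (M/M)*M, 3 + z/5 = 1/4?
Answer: 51765/16 ≈ 3235.3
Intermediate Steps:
z = -55/4 (z = -15 + 5/4 = -55/4 ≈ -13.750)
K(x, r) = r*(-20 + 5*r) (K(x, r) = (-20 + 5*r)*r = r*(-20 + 5*r))
T(M) = M (T(M) = 1*M = M)
T(K(-9, z)) - 1*(-2015) = 5*(-55/4)*(-4 - 55/4) - 1*(-2015) = 5*(-55/4)*(-71/4) + 2015 = 19525/16 + 2015 = 51765/16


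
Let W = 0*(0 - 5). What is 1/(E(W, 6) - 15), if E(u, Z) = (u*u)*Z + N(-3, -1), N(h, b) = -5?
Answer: -1/20 ≈ -0.050000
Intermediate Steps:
W = 0 (W = 0*(-5) = 0)
E(u, Z) = -5 + Z*u² (E(u, Z) = (u*u)*Z - 5 = u²*Z - 5 = Z*u² - 5 = -5 + Z*u²)
1/(E(W, 6) - 15) = 1/((-5 + 6*0²) - 15) = 1/((-5 + 6*0) - 15) = 1/((-5 + 0) - 15) = 1/(-5 - 15) = 1/(-20) = -1/20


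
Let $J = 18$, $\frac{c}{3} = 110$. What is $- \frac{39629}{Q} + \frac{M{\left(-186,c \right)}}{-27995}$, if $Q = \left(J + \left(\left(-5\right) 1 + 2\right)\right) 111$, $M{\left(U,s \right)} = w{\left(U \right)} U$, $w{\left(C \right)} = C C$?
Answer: $\frac{1920924277}{9322335} \approx 206.06$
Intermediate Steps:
$c = 330$ ($c = 3 \cdot 110 = 330$)
$w{\left(C \right)} = C^{2}$
$M{\left(U,s \right)} = U^{3}$ ($M{\left(U,s \right)} = U^{2} U = U^{3}$)
$Q = 1665$ ($Q = \left(18 + \left(\left(-5\right) 1 + 2\right)\right) 111 = \left(18 + \left(-5 + 2\right)\right) 111 = \left(18 - 3\right) 111 = 15 \cdot 111 = 1665$)
$- \frac{39629}{Q} + \frac{M{\left(-186,c \right)}}{-27995} = - \frac{39629}{1665} + \frac{\left(-186\right)^{3}}{-27995} = \left(-39629\right) \frac{1}{1665} - - \frac{6434856}{27995} = - \frac{39629}{1665} + \frac{6434856}{27995} = \frac{1920924277}{9322335}$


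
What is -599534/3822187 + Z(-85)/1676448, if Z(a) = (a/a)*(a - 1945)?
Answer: -506423307421/3203848875888 ≈ -0.15807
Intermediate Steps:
Z(a) = -1945 + a (Z(a) = 1*(-1945 + a) = -1945 + a)
-599534/3822187 + Z(-85)/1676448 = -599534/3822187 + (-1945 - 85)/1676448 = -599534*1/3822187 - 2030*1/1676448 = -599534/3822187 - 1015/838224 = -506423307421/3203848875888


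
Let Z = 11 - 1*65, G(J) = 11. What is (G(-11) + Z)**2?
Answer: 1849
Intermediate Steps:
Z = -54 (Z = 11 - 65 = -54)
(G(-11) + Z)**2 = (11 - 54)**2 = (-43)**2 = 1849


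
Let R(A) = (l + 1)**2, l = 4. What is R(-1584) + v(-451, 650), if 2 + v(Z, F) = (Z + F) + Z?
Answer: -229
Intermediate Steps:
v(Z, F) = -2 + F + 2*Z (v(Z, F) = -2 + ((Z + F) + Z) = -2 + ((F + Z) + Z) = -2 + (F + 2*Z) = -2 + F + 2*Z)
R(A) = 25 (R(A) = (4 + 1)**2 = 5**2 = 25)
R(-1584) + v(-451, 650) = 25 + (-2 + 650 + 2*(-451)) = 25 + (-2 + 650 - 902) = 25 - 254 = -229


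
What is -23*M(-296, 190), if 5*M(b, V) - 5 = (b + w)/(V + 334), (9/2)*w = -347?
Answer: -232553/11790 ≈ -19.725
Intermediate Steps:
w = -694/9 (w = (2/9)*(-347) = -694/9 ≈ -77.111)
M(b, V) = 1 + (-694/9 + b)/(5*(334 + V)) (M(b, V) = 1 + ((b - 694/9)/(V + 334))/5 = 1 + ((-694/9 + b)/(334 + V))/5 = 1 + (-694/9 + b)/(5*(334 + V)))
-23*M(-296, 190) = -23*(14336/45 + 190 + (⅕)*(-296))/(334 + 190) = -23*(14336/45 + 190 - 296/5)/524 = -23*20222/(524*45) = -23*10111/11790 = -232553/11790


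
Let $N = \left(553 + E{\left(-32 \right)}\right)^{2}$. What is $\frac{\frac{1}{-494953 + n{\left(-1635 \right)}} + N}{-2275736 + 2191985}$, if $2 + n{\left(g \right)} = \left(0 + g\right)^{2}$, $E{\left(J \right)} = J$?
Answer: $- \frac{591271787071}{182432290770} \approx -3.241$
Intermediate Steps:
$n{\left(g \right)} = -2 + g^{2}$ ($n{\left(g \right)} = -2 + \left(0 + g\right)^{2} = -2 + g^{2}$)
$N = 271441$ ($N = \left(553 - 32\right)^{2} = 521^{2} = 271441$)
$\frac{\frac{1}{-494953 + n{\left(-1635 \right)}} + N}{-2275736 + 2191985} = \frac{\frac{1}{-494953 - \left(2 - \left(-1635\right)^{2}\right)} + 271441}{-2275736 + 2191985} = \frac{\frac{1}{-494953 + \left(-2 + 2673225\right)} + 271441}{-83751} = \left(\frac{1}{-494953 + 2673223} + 271441\right) \left(- \frac{1}{83751}\right) = \left(\frac{1}{2178270} + 271441\right) \left(- \frac{1}{83751}\right) = \frac{591271787071}{2178270} \left(- \frac{1}{83751}\right) = - \frac{591271787071}{182432290770}$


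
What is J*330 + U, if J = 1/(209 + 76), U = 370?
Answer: 7052/19 ≈ 371.16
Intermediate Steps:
J = 1/285 ≈ 0.0035088
J*330 + U = (1/285)*330 + 370 = 22/19 + 370 = 7052/19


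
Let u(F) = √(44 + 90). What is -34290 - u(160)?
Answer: -34290 - √134 ≈ -34302.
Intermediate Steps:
u(F) = √134
-34290 - u(160) = -34290 - √134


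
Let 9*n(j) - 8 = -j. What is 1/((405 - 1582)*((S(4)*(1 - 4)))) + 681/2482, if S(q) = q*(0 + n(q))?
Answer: 6416019/23370512 ≈ 0.27453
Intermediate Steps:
n(j) = 8/9 - j/9 (n(j) = 8/9 + (-j)/9 = 8/9 - j/9)
S(q) = q*(8/9 - q/9) (S(q) = q*(0 + (8/9 - q/9)) = q*(8/9 - q/9))
1/((405 - 1582)*((S(4)*(1 - 4)))) + 681/2482 = 1/((405 - 1582)*((((1/9)*4*(8 - 1*4))*(1 - 4)))) + 681/2482 = 1/((-1177)*((((1/9)*4*(8 - 4))*(-3)))) + 681*(1/2482) = -1/(1177*(((1/9)*4*4)*(-3))) + 681/2482 = -1/(1177*((16/9)*(-3))) + 681/2482 = -1/(1177*(-16/3)) + 681/2482 = -1/1177*(-3/16) + 681/2482 = 3/18832 + 681/2482 = 6416019/23370512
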